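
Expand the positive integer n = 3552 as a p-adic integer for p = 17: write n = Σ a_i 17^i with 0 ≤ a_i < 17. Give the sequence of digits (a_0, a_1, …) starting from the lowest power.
(a_0, a_1, …) = (16, 4, 12)

Repeated division by 17 gives the digits low-to-high: 3552 = 16 + 4·17^1 + 12·17^2. Digit sequence: (16, 4, 12).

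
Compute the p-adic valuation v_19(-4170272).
v_19(-4170272) = 4

v_19(n) is the largest exponent k such that 19^k divides n. Factor out: -4170272 = -19^4 · 32. (Sign doesn't affect v_p.) So v_19(-4170272) = 4.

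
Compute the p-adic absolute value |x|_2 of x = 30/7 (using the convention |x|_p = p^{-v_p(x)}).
|30/7|_2 = 1/2

Step 1 — compute v_2(x) by factoring powers of 2 out of the numerator and denominator: v_2(30/7) = 1. Step 2 — apply |x|_p = p^{-v_p(x)} = 2^{-1} = 1/2.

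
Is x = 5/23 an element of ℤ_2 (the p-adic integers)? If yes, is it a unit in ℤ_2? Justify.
x ∈ ℤ_2^× (unit); v_2(x) = 0

ℤ_2 = {x ∈ ℚ_2 : v_2(x) ≥ 0} and ℤ_2^× = {x ∈ ℤ_2 : v_2(x) = 0}. Here v_2(5/23) = v_2(num) − v_2(den) = 0; compare against these criteria.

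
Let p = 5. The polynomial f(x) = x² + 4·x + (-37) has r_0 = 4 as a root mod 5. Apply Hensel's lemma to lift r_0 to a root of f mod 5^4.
r_3 = 69 (mod 625)

Hensel: r_{i+1} = r_i − f(r_i)·(f′(r_i))^{-1} mod 5^{i+2}, f′(x) = 2x + 4. Iterate:
  r_0 = 4 (mod 5)
  r_1 = 19 (mod 25)
  r_2 = 69 (mod 125)
  r_3 = 69 (mod 625)
Final: r = 69 satisfies f(r) ≡ 0 mod 5^4.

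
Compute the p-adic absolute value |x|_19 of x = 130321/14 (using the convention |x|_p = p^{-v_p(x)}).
|130321/14|_19 = 1/130321

Step 1 — compute v_19(x) by factoring powers of 19 out of the numerator and denominator: v_19(130321/14) = 4. Step 2 — apply |x|_p = p^{-v_p(x)} = 19^{-4} = 1/130321.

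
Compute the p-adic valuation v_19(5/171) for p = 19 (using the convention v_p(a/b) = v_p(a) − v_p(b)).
v_19(5/171) = -1

Factor powers of 19 from the numerator and denominator of the reduced fraction: 5 = 19^0 · 5 and 171 = 19^1 · 9. Apply v_p(a/b) = v_p(a) − v_p(b): v_19(5/171) = 0 − 1 = -1.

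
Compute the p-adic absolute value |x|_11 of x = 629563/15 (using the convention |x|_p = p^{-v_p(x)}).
|629563/15|_11 = 1/14641

Step 1 — compute v_11(x) by factoring powers of 11 out of the numerator and denominator: v_11(629563/15) = 4. Step 2 — apply |x|_p = p^{-v_p(x)} = 11^{-4} = 1/14641.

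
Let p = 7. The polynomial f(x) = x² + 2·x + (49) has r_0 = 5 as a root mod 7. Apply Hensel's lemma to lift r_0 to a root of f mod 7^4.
r_3 = 1223 (mod 2401)

Hensel: r_{i+1} = r_i − f(r_i)·(f′(r_i))^{-1} mod 7^{i+2}, f′(x) = 2x + 2. Iterate:
  r_0 = 5 (mod 7)
  r_1 = 47 (mod 49)
  r_2 = 194 (mod 343)
  r_3 = 1223 (mod 2401)
Final: r = 1223 satisfies f(r) ≡ 0 mod 7^4.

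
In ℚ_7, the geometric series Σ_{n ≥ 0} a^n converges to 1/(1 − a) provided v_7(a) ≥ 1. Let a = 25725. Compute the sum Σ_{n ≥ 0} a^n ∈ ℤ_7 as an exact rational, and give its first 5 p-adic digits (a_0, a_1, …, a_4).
Σ a^n = 1/(1 − a) = -1/25724;  first 5 digits = (1, 0, 0, 5, 3)

v_7(a) = 3 ≥ 1, so the series converges in ℤ_7 to 1/(1 − a) = 1/(1 − 25725) = -1/25724. Expand this rational in ℤ_7: compute digits iteratively via d_i = x_i mod 7, x_{i+1} = (x_i − d_i)/7. The first 5 digits are (1, 0, 0, 5, 3).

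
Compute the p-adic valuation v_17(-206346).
v_17(-206346) = 3

v_17(n) is the largest exponent k such that 17^k divides n. Factor out: -206346 = -17^3 · 42. (Sign doesn't affect v_p.) So v_17(-206346) = 3.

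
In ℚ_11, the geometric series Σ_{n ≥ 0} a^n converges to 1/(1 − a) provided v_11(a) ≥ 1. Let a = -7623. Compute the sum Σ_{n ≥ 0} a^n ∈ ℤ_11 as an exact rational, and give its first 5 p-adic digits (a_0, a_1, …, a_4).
Σ a^n = 1/(1 − a) = 1/7624;  first 5 digits = (1, 0, 3, 5, 8)

v_11(a) = 2 ≥ 1, so the series converges in ℤ_11 to 1/(1 − a) = 1/(1 − (-7623)) = 1/7624. Expand this rational in ℤ_11: compute digits iteratively via d_i = x_i mod 11, x_{i+1} = (x_i − d_i)/11. The first 5 digits are (1, 0, 3, 5, 8).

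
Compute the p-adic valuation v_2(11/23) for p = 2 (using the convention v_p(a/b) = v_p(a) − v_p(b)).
v_2(11/23) = 0

Factor powers of 2 from the numerator and denominator of the reduced fraction: 11 = 2^0 · 11 and 23 = 2^0 · 23. Apply v_p(a/b) = v_p(a) − v_p(b): v_2(11/23) = 0 − 0 = 0.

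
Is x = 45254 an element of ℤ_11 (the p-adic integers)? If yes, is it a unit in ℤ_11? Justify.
x ∈ ℤ_11 but not a unit; v_11(x) = 3 > 0

ℤ_11 = {x ∈ ℚ_11 : v_11(x) ≥ 0} and ℤ_11^× = {x ∈ ℤ_11 : v_11(x) = 0}. Here v_11(45254) = v_11(num) − v_11(den) = 3; compare against these criteria.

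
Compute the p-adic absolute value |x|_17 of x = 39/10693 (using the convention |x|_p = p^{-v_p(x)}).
|39/10693|_17 = 289

Step 1 — compute v_17(x) by factoring powers of 17 out of the numerator and denominator: v_17(39/10693) = -2. Step 2 — apply |x|_p = p^{-v_p(x)} = 17^{2} = 289.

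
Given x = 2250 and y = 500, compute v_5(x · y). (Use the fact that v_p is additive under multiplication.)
v_5(1125000) = 6

v_p(x) = 3 (factor: 2250 = 5^3 · 18); v_p(y) = 3 (factor: 500 = 5^3 · 4). Additivity: v_p(xy) = v_p(x) + v_p(y) = 3 + 3 = 6. (Direct check: xy = 1125000 = 5^6 · (72).)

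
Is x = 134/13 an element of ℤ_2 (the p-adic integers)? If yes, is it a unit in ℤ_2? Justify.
x ∈ ℤ_2 but not a unit; v_2(x) = 1 > 0

ℤ_2 = {x ∈ ℚ_2 : v_2(x) ≥ 0} and ℤ_2^× = {x ∈ ℤ_2 : v_2(x) = 0}. Here v_2(134/13) = v_2(num) − v_2(den) = 1; compare against these criteria.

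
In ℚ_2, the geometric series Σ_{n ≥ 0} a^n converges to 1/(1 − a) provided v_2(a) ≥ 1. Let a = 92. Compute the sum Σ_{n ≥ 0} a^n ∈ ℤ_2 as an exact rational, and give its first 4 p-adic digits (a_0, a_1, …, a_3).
Σ a^n = 1/(1 − a) = -1/91;  first 4 digits = (1, 0, 1, 1)

v_2(a) = 2 ≥ 1, so the series converges in ℤ_2 to 1/(1 − a) = 1/(1 − 92) = -1/91. Expand this rational in ℤ_2: compute digits iteratively via d_i = x_i mod 2, x_{i+1} = (x_i − d_i)/2. The first 4 digits are (1, 0, 1, 1).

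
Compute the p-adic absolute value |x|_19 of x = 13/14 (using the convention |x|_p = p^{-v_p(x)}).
|13/14|_19 = 1

Step 1 — compute v_19(x) by factoring powers of 19 out of the numerator and denominator: v_19(13/14) = 0. Step 2 — apply |x|_p = p^{-v_p(x)} = 19^{0} = 1.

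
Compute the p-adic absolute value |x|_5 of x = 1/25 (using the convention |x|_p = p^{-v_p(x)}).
|1/25|_5 = 25

Step 1 — compute v_5(x) by factoring powers of 5 out of the numerator and denominator: v_5(1/25) = -2. Step 2 — apply |x|_p = p^{-v_p(x)} = 5^{2} = 25.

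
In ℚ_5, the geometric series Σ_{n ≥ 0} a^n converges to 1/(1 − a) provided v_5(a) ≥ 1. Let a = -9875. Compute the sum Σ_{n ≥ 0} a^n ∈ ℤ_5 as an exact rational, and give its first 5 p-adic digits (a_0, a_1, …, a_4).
Σ a^n = 1/(1 − a) = 1/9876;  first 5 digits = (1, 0, 0, 1, 4)

v_5(a) = 3 ≥ 1, so the series converges in ℤ_5 to 1/(1 − a) = 1/(1 − (-9875)) = 1/9876. Expand this rational in ℤ_5: compute digits iteratively via d_i = x_i mod 5, x_{i+1} = (x_i − d_i)/5. The first 5 digits are (1, 0, 0, 1, 4).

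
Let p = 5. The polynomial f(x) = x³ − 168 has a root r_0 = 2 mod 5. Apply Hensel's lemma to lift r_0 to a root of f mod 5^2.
r_1 = 7 (mod 25)

Hensel: r_{i+1} = r_i − f(r_i)/f′(r_i) mod 5^{i+2}, where f′(x) = 3x². Iterate:
  r_0 = 2 (mod 5)
  r_1 = 7 (mod 25)
Final: r = 7 with f(r) ≡ 0 mod 5^2.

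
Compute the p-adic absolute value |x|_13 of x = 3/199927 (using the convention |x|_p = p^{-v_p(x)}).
|3/199927|_13 = 28561

Step 1 — compute v_13(x) by factoring powers of 13 out of the numerator and denominator: v_13(3/199927) = -4. Step 2 — apply |x|_p = p^{-v_p(x)} = 13^{4} = 28561.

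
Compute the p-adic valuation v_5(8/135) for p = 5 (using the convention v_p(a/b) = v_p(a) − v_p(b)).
v_5(8/135) = -1

Factor powers of 5 from the numerator and denominator of the reduced fraction: 8 = 5^0 · 8 and 135 = 5^1 · 27. Apply v_p(a/b) = v_p(a) − v_p(b): v_5(8/135) = 0 − 1 = -1.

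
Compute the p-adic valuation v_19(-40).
v_19(-40) = 0

v_19(n) is the largest exponent k such that 19^k divides n. Factor out: -40 = -19^0 · 40. (Sign doesn't affect v_p.) So v_19(-40) = 0.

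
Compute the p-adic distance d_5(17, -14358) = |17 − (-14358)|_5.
d_5(17, -14358) = 1/625

Step 1 — x − y = 17 − (-14358) = 14375. Step 2 — v_5(14375) = 4 (factor: 14375 = (5^4 · 23); the sign does not affect v_p). Step 3 — |x − y|_5 = 5^{-4} = 1/625.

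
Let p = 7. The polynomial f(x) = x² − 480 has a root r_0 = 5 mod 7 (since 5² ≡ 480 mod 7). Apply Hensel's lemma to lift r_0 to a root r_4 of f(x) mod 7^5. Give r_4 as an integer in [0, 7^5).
r_4 = 15167 (mod 16807)

Hensel's recurrence: r_{i+1} = r_i − f(r_i)·(f′(r_i))^{-1} mod 7^{i+2}, with f′(x) = 2x. Iterate:
  r_0 = 5 (mod 7)
  r_1 = 26 (mod 49)
  r_2 = 75 (mod 343)
  r_3 = 761 (mod 2401)
  r_4 = 15167 (mod 16807)
Final: r_4 = 15167, and one checks f(r_4) ≡ 0 mod 7^5.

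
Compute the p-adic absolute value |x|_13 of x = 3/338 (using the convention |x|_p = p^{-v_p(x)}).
|3/338|_13 = 169

Step 1 — compute v_13(x) by factoring powers of 13 out of the numerator and denominator: v_13(3/338) = -2. Step 2 — apply |x|_p = p^{-v_p(x)} = 13^{2} = 169.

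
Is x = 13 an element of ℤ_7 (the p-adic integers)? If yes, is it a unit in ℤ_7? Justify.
x ∈ ℤ_7^× (unit); v_7(x) = 0

ℤ_7 = {x ∈ ℚ_7 : v_7(x) ≥ 0} and ℤ_7^× = {x ∈ ℤ_7 : v_7(x) = 0}. Here v_7(13) = v_7(num) − v_7(den) = 0; compare against these criteria.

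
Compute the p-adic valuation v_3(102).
v_3(102) = 1

v_3(n) is the largest exponent k such that 3^k divides n. Factor out: 102 = 3^1 · 34. (Sign doesn't affect v_p.) So v_3(102) = 1.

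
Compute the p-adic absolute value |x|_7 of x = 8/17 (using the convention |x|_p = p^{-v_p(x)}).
|8/17|_7 = 1

Step 1 — compute v_7(x) by factoring powers of 7 out of the numerator and denominator: v_7(8/17) = 0. Step 2 — apply |x|_p = p^{-v_p(x)} = 7^{0} = 1.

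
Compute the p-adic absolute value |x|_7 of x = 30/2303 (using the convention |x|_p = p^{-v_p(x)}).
|30/2303|_7 = 49

Step 1 — compute v_7(x) by factoring powers of 7 out of the numerator and denominator: v_7(30/2303) = -2. Step 2 — apply |x|_p = p^{-v_p(x)} = 7^{2} = 49.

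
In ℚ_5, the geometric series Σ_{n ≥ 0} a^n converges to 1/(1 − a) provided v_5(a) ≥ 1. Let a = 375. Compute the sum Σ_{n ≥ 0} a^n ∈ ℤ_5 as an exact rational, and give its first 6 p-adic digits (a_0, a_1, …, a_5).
Σ a^n = 1/(1 − a) = -1/374;  first 6 digits = (1, 0, 0, 3, 0, 0)

v_5(a) = 3 ≥ 1, so the series converges in ℤ_5 to 1/(1 − a) = 1/(1 − 375) = -1/374. Expand this rational in ℤ_5: compute digits iteratively via d_i = x_i mod 5, x_{i+1} = (x_i − d_i)/5. The first 6 digits are (1, 0, 0, 3, 0, 0).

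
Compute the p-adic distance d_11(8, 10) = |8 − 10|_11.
d_11(8, 10) = 1

Step 1 — x − y = 8 − 10 = -2. Step 2 — v_11(-2) = 0 (factor: -2 = −(11^0 · 2); the sign does not affect v_p). Step 3 — |x − y|_11 = 11^{0} = 1.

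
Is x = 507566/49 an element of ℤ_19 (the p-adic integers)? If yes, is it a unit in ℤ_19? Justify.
x ∈ ℤ_19 but not a unit; v_19(x) = 3 > 0

ℤ_19 = {x ∈ ℚ_19 : v_19(x) ≥ 0} and ℤ_19^× = {x ∈ ℤ_19 : v_19(x) = 0}. Here v_19(507566/49) = v_19(num) − v_19(den) = 3; compare against these criteria.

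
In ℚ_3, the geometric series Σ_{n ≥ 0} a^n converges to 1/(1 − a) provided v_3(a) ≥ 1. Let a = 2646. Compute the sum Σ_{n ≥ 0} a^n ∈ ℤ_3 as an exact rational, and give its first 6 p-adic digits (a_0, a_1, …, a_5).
Σ a^n = 1/(1 − a) = -1/2645;  first 6 digits = (1, 0, 0, 2, 2, 1)

v_3(a) = 3 ≥ 1, so the series converges in ℤ_3 to 1/(1 − a) = 1/(1 − 2646) = -1/2645. Expand this rational in ℤ_3: compute digits iteratively via d_i = x_i mod 3, x_{i+1} = (x_i − d_i)/3. The first 6 digits are (1, 0, 0, 2, 2, 1).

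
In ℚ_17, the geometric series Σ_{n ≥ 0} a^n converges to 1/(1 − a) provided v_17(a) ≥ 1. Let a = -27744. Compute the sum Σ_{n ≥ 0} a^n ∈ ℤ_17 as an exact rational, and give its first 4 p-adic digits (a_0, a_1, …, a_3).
Σ a^n = 1/(1 − a) = 1/27745;  first 4 digits = (1, 0, 6, 11)

v_17(a) = 2 ≥ 1, so the series converges in ℤ_17 to 1/(1 − a) = 1/(1 − (-27744)) = 1/27745. Expand this rational in ℤ_17: compute digits iteratively via d_i = x_i mod 17, x_{i+1} = (x_i − d_i)/17. The first 4 digits are (1, 0, 6, 11).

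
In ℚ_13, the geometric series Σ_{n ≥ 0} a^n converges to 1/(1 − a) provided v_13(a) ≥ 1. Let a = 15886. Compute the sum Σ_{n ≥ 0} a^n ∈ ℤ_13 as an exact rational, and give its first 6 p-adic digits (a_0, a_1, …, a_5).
Σ a^n = 1/(1 − a) = -1/15885;  first 6 digits = (1, 0, 3, 7, 9, 3)

v_13(a) = 2 ≥ 1, so the series converges in ℤ_13 to 1/(1 − a) = 1/(1 − 15886) = -1/15885. Expand this rational in ℤ_13: compute digits iteratively via d_i = x_i mod 13, x_{i+1} = (x_i − d_i)/13. The first 6 digits are (1, 0, 3, 7, 9, 3).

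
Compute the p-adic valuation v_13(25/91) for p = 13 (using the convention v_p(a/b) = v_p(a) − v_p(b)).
v_13(25/91) = -1

Factor powers of 13 from the numerator and denominator of the reduced fraction: 25 = 13^0 · 25 and 91 = 13^1 · 7. Apply v_p(a/b) = v_p(a) − v_p(b): v_13(25/91) = 0 − 1 = -1.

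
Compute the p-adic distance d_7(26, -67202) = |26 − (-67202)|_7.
d_7(26, -67202) = 1/16807

Step 1 — x − y = 26 − (-67202) = 67228. Step 2 — v_7(67228) = 5 (factor: 67228 = (7^5 · 4); the sign does not affect v_p). Step 3 — |x − y|_7 = 7^{-5} = 1/16807.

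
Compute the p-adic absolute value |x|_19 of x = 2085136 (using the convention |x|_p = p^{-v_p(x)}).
|2085136|_19 = 1/130321

Step 1 — compute v_19(x) by factoring powers of 19 out of the numerator and denominator: v_19(2085136) = 4. Step 2 — apply |x|_p = p^{-v_p(x)} = 19^{-4} = 1/130321.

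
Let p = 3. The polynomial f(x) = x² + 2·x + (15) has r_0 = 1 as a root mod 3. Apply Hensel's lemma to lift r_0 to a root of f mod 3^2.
r_1 = 1 (mod 9)

Hensel: r_{i+1} = r_i − f(r_i)·(f′(r_i))^{-1} mod 3^{i+2}, f′(x) = 2x + 2. Iterate:
  r_0 = 1 (mod 3)
  r_1 = 1 (mod 9)
Final: r = 1 satisfies f(r) ≡ 0 mod 3^2.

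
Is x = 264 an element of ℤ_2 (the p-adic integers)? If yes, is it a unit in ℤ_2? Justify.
x ∈ ℤ_2 but not a unit; v_2(x) = 3 > 0

ℤ_2 = {x ∈ ℚ_2 : v_2(x) ≥ 0} and ℤ_2^× = {x ∈ ℤ_2 : v_2(x) = 0}. Here v_2(264) = v_2(num) − v_2(den) = 3; compare against these criteria.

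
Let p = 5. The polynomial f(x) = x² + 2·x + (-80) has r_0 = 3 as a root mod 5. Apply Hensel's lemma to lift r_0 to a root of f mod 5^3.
r_2 = 8 (mod 125)

Hensel: r_{i+1} = r_i − f(r_i)·(f′(r_i))^{-1} mod 5^{i+2}, f′(x) = 2x + 2. Iterate:
  r_0 = 3 (mod 5)
  r_1 = 8 (mod 25)
  r_2 = 8 (mod 125)
Final: r = 8 satisfies f(r) ≡ 0 mod 5^3.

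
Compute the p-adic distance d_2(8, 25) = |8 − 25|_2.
d_2(8, 25) = 1

Step 1 — x − y = 8 − 25 = -17. Step 2 — v_2(-17) = 0 (factor: -17 = −(2^0 · 17); the sign does not affect v_p). Step 3 — |x − y|_2 = 2^{0} = 1.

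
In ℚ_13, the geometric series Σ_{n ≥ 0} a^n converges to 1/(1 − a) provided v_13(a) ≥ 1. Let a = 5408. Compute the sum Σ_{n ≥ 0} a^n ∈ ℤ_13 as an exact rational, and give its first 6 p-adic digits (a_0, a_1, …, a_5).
Σ a^n = 1/(1 − a) = -1/5407;  first 6 digits = (1, 0, 6, 2, 10, 0)

v_13(a) = 2 ≥ 1, so the series converges in ℤ_13 to 1/(1 − a) = 1/(1 − 5408) = -1/5407. Expand this rational in ℤ_13: compute digits iteratively via d_i = x_i mod 13, x_{i+1} = (x_i − d_i)/13. The first 6 digits are (1, 0, 6, 2, 10, 0).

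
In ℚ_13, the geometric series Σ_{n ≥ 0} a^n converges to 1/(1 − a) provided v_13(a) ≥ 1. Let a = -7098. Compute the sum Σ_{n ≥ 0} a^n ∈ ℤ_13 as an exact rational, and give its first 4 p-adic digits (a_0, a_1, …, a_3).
Σ a^n = 1/(1 − a) = 1/7099;  first 4 digits = (1, 0, 10, 9)

v_13(a) = 2 ≥ 1, so the series converges in ℤ_13 to 1/(1 − a) = 1/(1 − (-7098)) = 1/7099. Expand this rational in ℤ_13: compute digits iteratively via d_i = x_i mod 13, x_{i+1} = (x_i − d_i)/13. The first 4 digits are (1, 0, 10, 9).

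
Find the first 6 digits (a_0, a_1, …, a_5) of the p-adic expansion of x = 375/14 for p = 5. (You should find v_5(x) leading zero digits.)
(a_0, …, a_5) = (0, 0, 0, 2, 0, 1)

v_5(375/14) = 3, so a_0 = ... = a_2 = 0. Factor out: x = 5^3 · u with u = 3/14 a unit in ℤ_5. Expand u iteratively via a_{v+i} = u_i mod 5, u_{i+1} = (u_i − a_{v+i})/5:
  u_0 = 3/14;  a_3 = 2;  u_1 = (u_0 − 2)/5 = -5/14
  u_1 = -5/14;  a_4 = 0;  u_2 = (u_1 − 0)/5 = -1/14
  u_2 = -1/14;  a_5 = 1;  u_3 = (u_2 − 1)/5 = -3/14
Digits: (0, 0, 0, 2, 0, 1).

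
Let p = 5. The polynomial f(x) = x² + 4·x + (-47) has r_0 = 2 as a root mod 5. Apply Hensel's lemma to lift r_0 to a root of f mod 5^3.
r_2 = 97 (mod 125)

Hensel: r_{i+1} = r_i − f(r_i)·(f′(r_i))^{-1} mod 5^{i+2}, f′(x) = 2x + 4. Iterate:
  r_0 = 2 (mod 5)
  r_1 = 22 (mod 25)
  r_2 = 97 (mod 125)
Final: r = 97 satisfies f(r) ≡ 0 mod 5^3.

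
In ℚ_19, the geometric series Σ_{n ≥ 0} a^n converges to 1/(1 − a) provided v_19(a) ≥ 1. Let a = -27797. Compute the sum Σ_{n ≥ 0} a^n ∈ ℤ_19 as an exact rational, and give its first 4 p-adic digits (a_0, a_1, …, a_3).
Σ a^n = 1/(1 − a) = 1/27798;  first 4 digits = (1, 0, 18, 14)

v_19(a) = 2 ≥ 1, so the series converges in ℤ_19 to 1/(1 − a) = 1/(1 − (-27797)) = 1/27798. Expand this rational in ℤ_19: compute digits iteratively via d_i = x_i mod 19, x_{i+1} = (x_i − d_i)/19. The first 4 digits are (1, 0, 18, 14).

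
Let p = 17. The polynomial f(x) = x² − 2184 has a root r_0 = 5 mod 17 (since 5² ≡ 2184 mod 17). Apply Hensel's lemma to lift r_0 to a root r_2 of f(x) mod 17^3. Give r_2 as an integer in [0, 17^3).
r_2 = 1637 (mod 4913)

Hensel's recurrence: r_{i+1} = r_i − f(r_i)·(f′(r_i))^{-1} mod 17^{i+2}, with f′(x) = 2x. Iterate:
  r_0 = 5 (mod 17)
  r_1 = 192 (mod 289)
  r_2 = 1637 (mod 4913)
Final: r_2 = 1637, and one checks f(r_2) ≡ 0 mod 17^3.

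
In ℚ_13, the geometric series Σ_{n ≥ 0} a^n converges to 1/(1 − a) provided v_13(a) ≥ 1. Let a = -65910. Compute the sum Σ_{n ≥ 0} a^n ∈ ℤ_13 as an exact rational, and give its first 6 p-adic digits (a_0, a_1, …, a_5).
Σ a^n = 1/(1 − a) = 1/65911;  first 6 digits = (1, 0, 0, 9, 10, 12)

v_13(a) = 3 ≥ 1, so the series converges in ℤ_13 to 1/(1 − a) = 1/(1 − (-65910)) = 1/65911. Expand this rational in ℤ_13: compute digits iteratively via d_i = x_i mod 13, x_{i+1} = (x_i − d_i)/13. The first 6 digits are (1, 0, 0, 9, 10, 12).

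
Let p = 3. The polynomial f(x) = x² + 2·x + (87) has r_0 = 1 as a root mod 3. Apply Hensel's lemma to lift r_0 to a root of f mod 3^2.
r_1 = 1 (mod 9)

Hensel: r_{i+1} = r_i − f(r_i)·(f′(r_i))^{-1} mod 3^{i+2}, f′(x) = 2x + 2. Iterate:
  r_0 = 1 (mod 3)
  r_1 = 1 (mod 9)
Final: r = 1 satisfies f(r) ≡ 0 mod 3^2.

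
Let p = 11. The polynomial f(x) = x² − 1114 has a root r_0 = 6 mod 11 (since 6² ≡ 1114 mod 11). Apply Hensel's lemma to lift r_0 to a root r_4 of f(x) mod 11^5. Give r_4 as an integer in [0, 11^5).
r_4 = 86268 (mod 161051)

Hensel's recurrence: r_{i+1} = r_i − f(r_i)·(f′(r_i))^{-1} mod 11^{i+2}, with f′(x) = 2x. Iterate:
  r_0 = 6 (mod 11)
  r_1 = 116 (mod 121)
  r_2 = 1084 (mod 1331)
  r_3 = 13063 (mod 14641)
  r_4 = 86268 (mod 161051)
Final: r_4 = 86268, and one checks f(r_4) ≡ 0 mod 11^5.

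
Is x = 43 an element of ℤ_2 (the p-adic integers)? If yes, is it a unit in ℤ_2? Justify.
x ∈ ℤ_2^× (unit); v_2(x) = 0

ℤ_2 = {x ∈ ℚ_2 : v_2(x) ≥ 0} and ℤ_2^× = {x ∈ ℤ_2 : v_2(x) = 0}. Here v_2(43) = v_2(num) − v_2(den) = 0; compare against these criteria.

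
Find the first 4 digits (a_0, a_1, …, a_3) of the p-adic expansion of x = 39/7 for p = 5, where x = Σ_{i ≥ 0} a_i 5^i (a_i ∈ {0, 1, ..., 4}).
(a_0, …, a_3) = (2, 0, 3, 3)

v_5(39/7) = 0 (numerator and denominator both coprime to 5), so x ∈ ℤ_5^×. Compute digits iteratively via a_i = x_i mod 5, x_{i+1} = (x_i − a_i)/5, with x_0 = x:
  x_0 = 39/7;  a_0 = 2;  x_1 = (x_0 − 2)/5 = 5/7
  x_1 = 5/7;  a_1 = 0;  x_2 = (x_1 − 0)/5 = 1/7
  x_2 = 1/7;  a_2 = 3;  x_3 = (x_2 − 3)/5 = -4/7
  x_3 = -4/7;  a_3 = 3;  x_4 = (x_3 − 3)/5 = -5/7
Digits: (2, 0, 3, 3).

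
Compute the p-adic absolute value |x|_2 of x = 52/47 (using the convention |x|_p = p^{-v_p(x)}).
|52/47|_2 = 1/4

Step 1 — compute v_2(x) by factoring powers of 2 out of the numerator and denominator: v_2(52/47) = 2. Step 2 — apply |x|_p = p^{-v_p(x)} = 2^{-2} = 1/4.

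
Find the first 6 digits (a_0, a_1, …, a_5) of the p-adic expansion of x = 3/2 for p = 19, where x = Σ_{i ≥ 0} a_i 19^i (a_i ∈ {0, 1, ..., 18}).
(a_0, …, a_5) = (11, 9, 9, 9, 9, 9)

v_19(3/2) = 0 (numerator and denominator both coprime to 19), so x ∈ ℤ_19^×. Compute digits iteratively via a_i = x_i mod 19, x_{i+1} = (x_i − a_i)/19, with x_0 = x:
  x_0 = 3/2;  a_0 = 11;  x_1 = (x_0 − 11)/19 = -1/2
  x_1 = -1/2;  a_1 = 9;  x_2 = (x_1 − 9)/19 = -1/2
  x_2 = -1/2;  a_2 = 9;  x_3 = (x_2 − 9)/19 = -1/2
  x_3 = -1/2;  a_3 = 9;  x_4 = (x_3 − 9)/19 = -1/2
  x_4 = -1/2;  a_4 = 9;  x_5 = (x_4 − 9)/19 = -1/2
  x_5 = -1/2;  a_5 = 9;  x_6 = (x_5 − 9)/19 = -1/2
Digits: (11, 9, 9, 9, 9, 9).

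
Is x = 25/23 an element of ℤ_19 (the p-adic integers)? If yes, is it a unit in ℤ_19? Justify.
x ∈ ℤ_19^× (unit); v_19(x) = 0

ℤ_19 = {x ∈ ℚ_19 : v_19(x) ≥ 0} and ℤ_19^× = {x ∈ ℤ_19 : v_19(x) = 0}. Here v_19(25/23) = v_19(num) − v_19(den) = 0; compare against these criteria.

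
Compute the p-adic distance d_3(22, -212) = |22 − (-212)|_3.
d_3(22, -212) = 1/9

Step 1 — x − y = 22 − (-212) = 234. Step 2 — v_3(234) = 2 (factor: 234 = (3^2 · 26); the sign does not affect v_p). Step 3 — |x − y|_3 = 3^{-2} = 1/9.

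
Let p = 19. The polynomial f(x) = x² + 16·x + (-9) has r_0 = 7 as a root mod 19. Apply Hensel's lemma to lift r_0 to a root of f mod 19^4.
r_3 = 74753 (mod 130321)

Hensel: r_{i+1} = r_i − f(r_i)·(f′(r_i))^{-1} mod 19^{i+2}, f′(x) = 2x + 16. Iterate:
  r_0 = 7 (mod 19)
  r_1 = 26 (mod 361)
  r_2 = 6163 (mod 6859)
  r_3 = 74753 (mod 130321)
Final: r = 74753 satisfies f(r) ≡ 0 mod 19^4.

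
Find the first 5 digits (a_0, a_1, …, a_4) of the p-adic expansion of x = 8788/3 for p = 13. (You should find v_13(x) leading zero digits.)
(a_0, …, a_4) = (0, 0, 0, 10, 8)

v_13(8788/3) = 3, so a_0 = ... = a_2 = 0. Factor out: x = 13^3 · u with u = 4/3 a unit in ℤ_13. Expand u iteratively via a_{v+i} = u_i mod 13, u_{i+1} = (u_i − a_{v+i})/13:
  u_0 = 4/3;  a_3 = 10;  u_1 = (u_0 − 10)/13 = -2/3
  u_1 = -2/3;  a_4 = 8;  u_2 = (u_1 − 8)/13 = -2/3
Digits: (0, 0, 0, 10, 8).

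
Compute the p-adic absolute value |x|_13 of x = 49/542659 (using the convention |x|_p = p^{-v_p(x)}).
|49/542659|_13 = 28561

Step 1 — compute v_13(x) by factoring powers of 13 out of the numerator and denominator: v_13(49/542659) = -4. Step 2 — apply |x|_p = p^{-v_p(x)} = 13^{4} = 28561.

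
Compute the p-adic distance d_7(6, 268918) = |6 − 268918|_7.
d_7(6, 268918) = 1/16807

Step 1 — x − y = 6 − 268918 = -268912. Step 2 — v_7(-268912) = 5 (factor: -268912 = −(7^5 · 16); the sign does not affect v_p). Step 3 — |x − y|_7 = 7^{-5} = 1/16807.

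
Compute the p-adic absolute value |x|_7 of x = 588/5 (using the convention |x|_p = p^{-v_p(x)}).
|588/5|_7 = 1/49

Step 1 — compute v_7(x) by factoring powers of 7 out of the numerator and denominator: v_7(588/5) = 2. Step 2 — apply |x|_p = p^{-v_p(x)} = 7^{-2} = 1/49.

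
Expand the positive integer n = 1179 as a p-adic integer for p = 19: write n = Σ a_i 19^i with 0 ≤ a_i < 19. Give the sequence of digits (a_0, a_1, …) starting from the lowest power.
(a_0, a_1, …) = (1, 5, 3)

Repeated division by 19 gives the digits low-to-high: 1179 = 1 + 5·19^1 + 3·19^2. Digit sequence: (1, 5, 3).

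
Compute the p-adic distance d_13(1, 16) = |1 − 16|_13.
d_13(1, 16) = 1

Step 1 — x − y = 1 − 16 = -15. Step 2 — v_13(-15) = 0 (factor: -15 = −(13^0 · 15); the sign does not affect v_p). Step 3 — |x − y|_13 = 13^{0} = 1.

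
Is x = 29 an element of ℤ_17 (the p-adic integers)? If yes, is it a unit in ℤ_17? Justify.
x ∈ ℤ_17^× (unit); v_17(x) = 0

ℤ_17 = {x ∈ ℚ_17 : v_17(x) ≥ 0} and ℤ_17^× = {x ∈ ℤ_17 : v_17(x) = 0}. Here v_17(29) = v_17(num) − v_17(den) = 0; compare against these criteria.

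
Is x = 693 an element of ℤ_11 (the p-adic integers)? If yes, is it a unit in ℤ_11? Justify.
x ∈ ℤ_11 but not a unit; v_11(x) = 1 > 0

ℤ_11 = {x ∈ ℚ_11 : v_11(x) ≥ 0} and ℤ_11^× = {x ∈ ℤ_11 : v_11(x) = 0}. Here v_11(693) = v_11(num) − v_11(den) = 1; compare against these criteria.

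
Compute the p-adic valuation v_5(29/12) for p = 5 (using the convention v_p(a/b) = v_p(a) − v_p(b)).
v_5(29/12) = 0

Factor powers of 5 from the numerator and denominator of the reduced fraction: 29 = 5^0 · 29 and 12 = 5^0 · 12. Apply v_p(a/b) = v_p(a) − v_p(b): v_5(29/12) = 0 − 0 = 0.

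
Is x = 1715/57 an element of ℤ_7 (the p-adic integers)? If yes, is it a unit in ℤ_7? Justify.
x ∈ ℤ_7 but not a unit; v_7(x) = 3 > 0

ℤ_7 = {x ∈ ℚ_7 : v_7(x) ≥ 0} and ℤ_7^× = {x ∈ ℤ_7 : v_7(x) = 0}. Here v_7(1715/57) = v_7(num) − v_7(den) = 3; compare against these criteria.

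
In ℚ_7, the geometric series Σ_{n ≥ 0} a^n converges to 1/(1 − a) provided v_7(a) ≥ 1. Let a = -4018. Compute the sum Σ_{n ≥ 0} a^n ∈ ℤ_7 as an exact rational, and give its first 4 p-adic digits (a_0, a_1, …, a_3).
Σ a^n = 1/(1 − a) = 1/4019;  first 4 digits = (1, 0, 2, 2)

v_7(a) = 2 ≥ 1, so the series converges in ℤ_7 to 1/(1 − a) = 1/(1 − (-4018)) = 1/4019. Expand this rational in ℤ_7: compute digits iteratively via d_i = x_i mod 7, x_{i+1} = (x_i − d_i)/7. The first 4 digits are (1, 0, 2, 2).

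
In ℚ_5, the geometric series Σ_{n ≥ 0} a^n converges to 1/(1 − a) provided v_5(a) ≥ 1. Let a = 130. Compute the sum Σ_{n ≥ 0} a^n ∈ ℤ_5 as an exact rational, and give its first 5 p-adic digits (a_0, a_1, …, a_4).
Σ a^n = 1/(1 − a) = -1/129;  first 5 digits = (1, 1, 1, 2, 3)

v_5(a) = 1 ≥ 1, so the series converges in ℤ_5 to 1/(1 − a) = 1/(1 − 130) = -1/129. Expand this rational in ℤ_5: compute digits iteratively via d_i = x_i mod 5, x_{i+1} = (x_i − d_i)/5. The first 5 digits are (1, 1, 1, 2, 3).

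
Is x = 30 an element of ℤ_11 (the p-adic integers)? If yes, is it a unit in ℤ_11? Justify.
x ∈ ℤ_11^× (unit); v_11(x) = 0

ℤ_11 = {x ∈ ℚ_11 : v_11(x) ≥ 0} and ℤ_11^× = {x ∈ ℤ_11 : v_11(x) = 0}. Here v_11(30) = v_11(num) − v_11(den) = 0; compare against these criteria.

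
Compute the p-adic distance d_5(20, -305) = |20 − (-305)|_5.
d_5(20, -305) = 1/25

Step 1 — x − y = 20 − (-305) = 325. Step 2 — v_5(325) = 2 (factor: 325 = (5^2 · 13); the sign does not affect v_p). Step 3 — |x − y|_5 = 5^{-2} = 1/25.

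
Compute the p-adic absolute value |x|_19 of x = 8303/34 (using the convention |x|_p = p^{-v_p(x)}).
|8303/34|_19 = 1/361

Step 1 — compute v_19(x) by factoring powers of 19 out of the numerator and denominator: v_19(8303/34) = 2. Step 2 — apply |x|_p = p^{-v_p(x)} = 19^{-2} = 1/361.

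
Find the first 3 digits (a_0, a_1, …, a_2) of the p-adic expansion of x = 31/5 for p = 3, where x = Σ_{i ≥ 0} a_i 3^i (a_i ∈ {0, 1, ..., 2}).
(a_0, …, a_2) = (2, 2, 1)

v_3(31/5) = 0 (numerator and denominator both coprime to 3), so x ∈ ℤ_3^×. Compute digits iteratively via a_i = x_i mod 3, x_{i+1} = (x_i − a_i)/3, with x_0 = x:
  x_0 = 31/5;  a_0 = 2;  x_1 = (x_0 − 2)/3 = 7/5
  x_1 = 7/5;  a_1 = 2;  x_2 = (x_1 − 2)/3 = -1/5
  x_2 = -1/5;  a_2 = 1;  x_3 = (x_2 − 1)/3 = -2/5
Digits: (2, 2, 1).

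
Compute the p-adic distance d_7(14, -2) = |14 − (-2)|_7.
d_7(14, -2) = 1

Step 1 — x − y = 14 − (-2) = 16. Step 2 — v_7(16) = 0 (factor: 16 = (7^0 · 16); the sign does not affect v_p). Step 3 — |x − y|_7 = 7^{0} = 1.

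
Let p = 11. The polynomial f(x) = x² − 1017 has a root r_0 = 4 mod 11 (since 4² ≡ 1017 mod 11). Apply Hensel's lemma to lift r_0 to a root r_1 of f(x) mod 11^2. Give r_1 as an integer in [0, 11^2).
r_1 = 114 (mod 121)

Hensel's recurrence: r_{i+1} = r_i − f(r_i)·(f′(r_i))^{-1} mod 11^{i+2}, with f′(x) = 2x. Iterate:
  r_0 = 4 (mod 11)
  r_1 = 114 (mod 121)
Final: r_1 = 114, and one checks f(r_1) ≡ 0 mod 11^2.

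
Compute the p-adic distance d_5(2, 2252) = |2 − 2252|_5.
d_5(2, 2252) = 1/125

Step 1 — x − y = 2 − 2252 = -2250. Step 2 — v_5(-2250) = 3 (factor: -2250 = −(5^3 · 18); the sign does not affect v_p). Step 3 — |x − y|_5 = 5^{-3} = 1/125.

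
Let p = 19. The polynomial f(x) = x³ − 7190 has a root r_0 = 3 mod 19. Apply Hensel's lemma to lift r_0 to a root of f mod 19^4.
r_3 = 41195 (mod 130321)

Hensel: r_{i+1} = r_i − f(r_i)/f′(r_i) mod 19^{i+2}, where f′(x) = 3x². Iterate:
  r_0 = 3 (mod 19)
  r_1 = 41 (mod 361)
  r_2 = 41 (mod 6859)
  r_3 = 41195 (mod 130321)
Final: r = 41195 with f(r) ≡ 0 mod 19^4.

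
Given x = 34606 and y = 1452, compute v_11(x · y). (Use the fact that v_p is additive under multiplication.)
v_11(50247912) = 5

v_p(x) = 3 (factor: 34606 = 11^3 · 26); v_p(y) = 2 (factor: 1452 = 11^2 · 12). Additivity: v_p(xy) = v_p(x) + v_p(y) = 3 + 2 = 5. (Direct check: xy = 50247912 = 11^5 · (312).)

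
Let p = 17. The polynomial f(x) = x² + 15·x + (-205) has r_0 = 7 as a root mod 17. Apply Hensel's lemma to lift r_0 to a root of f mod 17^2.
r_1 = 228 (mod 289)

Hensel: r_{i+1} = r_i − f(r_i)·(f′(r_i))^{-1} mod 17^{i+2}, f′(x) = 2x + 15. Iterate:
  r_0 = 7 (mod 17)
  r_1 = 228 (mod 289)
Final: r = 228 satisfies f(r) ≡ 0 mod 17^2.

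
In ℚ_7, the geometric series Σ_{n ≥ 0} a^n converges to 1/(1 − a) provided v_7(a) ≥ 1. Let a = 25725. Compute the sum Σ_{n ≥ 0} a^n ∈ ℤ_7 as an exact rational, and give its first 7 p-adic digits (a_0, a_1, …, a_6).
Σ a^n = 1/(1 − a) = -1/25724;  first 7 digits = (1, 0, 0, 5, 3, 1, 4)

v_7(a) = 3 ≥ 1, so the series converges in ℤ_7 to 1/(1 − a) = 1/(1 − 25725) = -1/25724. Expand this rational in ℤ_7: compute digits iteratively via d_i = x_i mod 7, x_{i+1} = (x_i − d_i)/7. The first 7 digits are (1, 0, 0, 5, 3, 1, 4).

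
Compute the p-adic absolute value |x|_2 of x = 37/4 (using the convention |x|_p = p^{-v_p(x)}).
|37/4|_2 = 4

Step 1 — compute v_2(x) by factoring powers of 2 out of the numerator and denominator: v_2(37/4) = -2. Step 2 — apply |x|_p = p^{-v_p(x)} = 2^{2} = 4.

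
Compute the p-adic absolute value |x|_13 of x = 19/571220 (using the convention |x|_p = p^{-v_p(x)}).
|19/571220|_13 = 28561

Step 1 — compute v_13(x) by factoring powers of 13 out of the numerator and denominator: v_13(19/571220) = -4. Step 2 — apply |x|_p = p^{-v_p(x)} = 13^{4} = 28561.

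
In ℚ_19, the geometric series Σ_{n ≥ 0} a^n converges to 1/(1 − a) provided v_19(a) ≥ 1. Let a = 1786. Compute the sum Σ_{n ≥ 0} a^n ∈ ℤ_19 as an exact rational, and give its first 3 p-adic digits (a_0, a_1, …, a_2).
Σ a^n = 1/(1 − a) = -1/1785;  first 3 digits = (1, 18, 5)

v_19(a) = 1 ≥ 1, so the series converges in ℤ_19 to 1/(1 − a) = 1/(1 − 1786) = -1/1785. Expand this rational in ℤ_19: compute digits iteratively via d_i = x_i mod 19, x_{i+1} = (x_i − d_i)/19. The first 3 digits are (1, 18, 5).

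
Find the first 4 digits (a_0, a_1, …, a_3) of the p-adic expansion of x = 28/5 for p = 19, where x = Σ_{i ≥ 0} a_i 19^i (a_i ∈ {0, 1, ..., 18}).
(a_0, …, a_3) = (17, 7, 11, 7)

v_19(28/5) = 0 (numerator and denominator both coprime to 19), so x ∈ ℤ_19^×. Compute digits iteratively via a_i = x_i mod 19, x_{i+1} = (x_i − a_i)/19, with x_0 = x:
  x_0 = 28/5;  a_0 = 17;  x_1 = (x_0 − 17)/19 = -3/5
  x_1 = -3/5;  a_1 = 7;  x_2 = (x_1 − 7)/19 = -2/5
  x_2 = -2/5;  a_2 = 11;  x_3 = (x_2 − 11)/19 = -3/5
  x_3 = -3/5;  a_3 = 7;  x_4 = (x_3 − 7)/19 = -2/5
Digits: (17, 7, 11, 7).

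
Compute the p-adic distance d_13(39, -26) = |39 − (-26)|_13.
d_13(39, -26) = 1/13

Step 1 — x − y = 39 − (-26) = 65. Step 2 — v_13(65) = 1 (factor: 65 = (13^1 · 5); the sign does not affect v_p). Step 3 — |x − y|_13 = 13^{-1} = 1/13.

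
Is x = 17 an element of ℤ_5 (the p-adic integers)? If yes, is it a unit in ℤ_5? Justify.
x ∈ ℤ_5^× (unit); v_5(x) = 0

ℤ_5 = {x ∈ ℚ_5 : v_5(x) ≥ 0} and ℤ_5^× = {x ∈ ℤ_5 : v_5(x) = 0}. Here v_5(17) = v_5(num) − v_5(den) = 0; compare against these criteria.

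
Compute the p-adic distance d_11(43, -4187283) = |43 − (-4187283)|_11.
d_11(43, -4187283) = 1/161051

Step 1 — x − y = 43 − (-4187283) = 4187326. Step 2 — v_11(4187326) = 5 (factor: 4187326 = (11^5 · 26); the sign does not affect v_p). Step 3 — |x − y|_11 = 11^{-5} = 1/161051.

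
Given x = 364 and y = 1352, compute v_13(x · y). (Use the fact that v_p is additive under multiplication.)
v_13(492128) = 3

v_p(x) = 1 (factor: 364 = 13^1 · 28); v_p(y) = 2 (factor: 1352 = 13^2 · 8). Additivity: v_p(xy) = v_p(x) + v_p(y) = 1 + 2 = 3. (Direct check: xy = 492128 = 13^3 · (224).)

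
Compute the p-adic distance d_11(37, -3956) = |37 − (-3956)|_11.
d_11(37, -3956) = 1/1331

Step 1 — x − y = 37 − (-3956) = 3993. Step 2 — v_11(3993) = 3 (factor: 3993 = (11^3 · 3); the sign does not affect v_p). Step 3 — |x − y|_11 = 11^{-3} = 1/1331.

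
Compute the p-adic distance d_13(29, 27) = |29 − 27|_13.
d_13(29, 27) = 1

Step 1 — x − y = 29 − 27 = 2. Step 2 — v_13(2) = 0 (factor: 2 = (13^0 · 2); the sign does not affect v_p). Step 3 — |x − y|_13 = 13^{0} = 1.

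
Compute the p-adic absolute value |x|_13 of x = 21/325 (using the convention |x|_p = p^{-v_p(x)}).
|21/325|_13 = 13

Step 1 — compute v_13(x) by factoring powers of 13 out of the numerator and denominator: v_13(21/325) = -1. Step 2 — apply |x|_p = p^{-v_p(x)} = 13^{1} = 13.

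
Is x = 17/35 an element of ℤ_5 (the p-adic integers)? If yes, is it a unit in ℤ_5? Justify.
x ∉ ℤ_5 (v_5(x) = -1 < 0)

ℤ_5 = {x ∈ ℚ_5 : v_5(x) ≥ 0} and ℤ_5^× = {x ∈ ℤ_5 : v_5(x) = 0}. Here v_5(17/35) = v_5(num) − v_5(den) = -1; compare against these criteria.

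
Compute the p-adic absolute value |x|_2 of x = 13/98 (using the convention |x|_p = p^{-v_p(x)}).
|13/98|_2 = 2

Step 1 — compute v_2(x) by factoring powers of 2 out of the numerator and denominator: v_2(13/98) = -1. Step 2 — apply |x|_p = p^{-v_p(x)} = 2^{1} = 2.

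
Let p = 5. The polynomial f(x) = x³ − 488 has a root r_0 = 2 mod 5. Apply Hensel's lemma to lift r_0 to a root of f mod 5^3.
r_2 = 117 (mod 125)

Hensel: r_{i+1} = r_i − f(r_i)/f′(r_i) mod 5^{i+2}, where f′(x) = 3x². Iterate:
  r_0 = 2 (mod 5)
  r_1 = 17 (mod 25)
  r_2 = 117 (mod 125)
Final: r = 117 with f(r) ≡ 0 mod 5^3.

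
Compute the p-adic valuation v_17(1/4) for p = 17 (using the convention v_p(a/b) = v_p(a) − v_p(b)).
v_17(1/4) = 0

Factor powers of 17 from the numerator and denominator of the reduced fraction: 1 = 17^0 · 1 and 4 = 17^0 · 4. Apply v_p(a/b) = v_p(a) − v_p(b): v_17(1/4) = 0 − 0 = 0.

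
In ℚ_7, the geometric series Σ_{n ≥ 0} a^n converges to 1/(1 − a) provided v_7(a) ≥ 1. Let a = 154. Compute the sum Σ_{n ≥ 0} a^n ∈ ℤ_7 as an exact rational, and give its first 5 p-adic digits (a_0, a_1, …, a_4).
Σ a^n = 1/(1 − a) = -1/153;  first 5 digits = (1, 1, 4, 0, 6)

v_7(a) = 1 ≥ 1, so the series converges in ℤ_7 to 1/(1 − a) = 1/(1 − 154) = -1/153. Expand this rational in ℤ_7: compute digits iteratively via d_i = x_i mod 7, x_{i+1} = (x_i − d_i)/7. The first 5 digits are (1, 1, 4, 0, 6).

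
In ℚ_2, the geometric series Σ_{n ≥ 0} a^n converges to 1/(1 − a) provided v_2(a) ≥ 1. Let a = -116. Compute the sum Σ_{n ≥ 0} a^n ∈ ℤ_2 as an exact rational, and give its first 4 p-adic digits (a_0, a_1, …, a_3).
Σ a^n = 1/(1 − a) = 1/117;  first 4 digits = (1, 0, 1, 1)

v_2(a) = 2 ≥ 1, so the series converges in ℤ_2 to 1/(1 − a) = 1/(1 − (-116)) = 1/117. Expand this rational in ℤ_2: compute digits iteratively via d_i = x_i mod 2, x_{i+1} = (x_i − d_i)/2. The first 4 digits are (1, 0, 1, 1).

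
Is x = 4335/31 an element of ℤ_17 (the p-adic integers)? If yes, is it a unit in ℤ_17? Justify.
x ∈ ℤ_17 but not a unit; v_17(x) = 2 > 0

ℤ_17 = {x ∈ ℚ_17 : v_17(x) ≥ 0} and ℤ_17^× = {x ∈ ℤ_17 : v_17(x) = 0}. Here v_17(4335/31) = v_17(num) − v_17(den) = 2; compare against these criteria.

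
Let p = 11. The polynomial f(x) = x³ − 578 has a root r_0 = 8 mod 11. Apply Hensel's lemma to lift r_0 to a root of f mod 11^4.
r_3 = 5442 (mod 14641)

Hensel: r_{i+1} = r_i − f(r_i)/f′(r_i) mod 11^{i+2}, where f′(x) = 3x². Iterate:
  r_0 = 8 (mod 11)
  r_1 = 118 (mod 121)
  r_2 = 118 (mod 1331)
  r_3 = 5442 (mod 14641)
Final: r = 5442 with f(r) ≡ 0 mod 11^4.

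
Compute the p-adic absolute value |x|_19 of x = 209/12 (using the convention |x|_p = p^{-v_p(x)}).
|209/12|_19 = 1/19

Step 1 — compute v_19(x) by factoring powers of 19 out of the numerator and denominator: v_19(209/12) = 1. Step 2 — apply |x|_p = p^{-v_p(x)} = 19^{-1} = 1/19.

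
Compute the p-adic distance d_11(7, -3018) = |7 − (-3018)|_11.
d_11(7, -3018) = 1/121

Step 1 — x − y = 7 − (-3018) = 3025. Step 2 — v_11(3025) = 2 (factor: 3025 = (11^2 · 25); the sign does not affect v_p). Step 3 — |x − y|_11 = 11^{-2} = 1/121.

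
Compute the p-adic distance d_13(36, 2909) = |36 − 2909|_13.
d_13(36, 2909) = 1/169

Step 1 — x − y = 36 − 2909 = -2873. Step 2 — v_13(-2873) = 2 (factor: -2873 = −(13^2 · 17); the sign does not affect v_p). Step 3 — |x − y|_13 = 13^{-2} = 1/169.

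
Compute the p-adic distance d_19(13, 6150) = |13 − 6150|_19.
d_19(13, 6150) = 1/361

Step 1 — x − y = 13 − 6150 = -6137. Step 2 — v_19(-6137) = 2 (factor: -6137 = −(19^2 · 17); the sign does not affect v_p). Step 3 — |x − y|_19 = 19^{-2} = 1/361.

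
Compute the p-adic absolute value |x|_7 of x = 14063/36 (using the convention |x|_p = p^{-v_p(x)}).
|14063/36|_7 = 1/343

Step 1 — compute v_7(x) by factoring powers of 7 out of the numerator and denominator: v_7(14063/36) = 3. Step 2 — apply |x|_p = p^{-v_p(x)} = 7^{-3} = 1/343.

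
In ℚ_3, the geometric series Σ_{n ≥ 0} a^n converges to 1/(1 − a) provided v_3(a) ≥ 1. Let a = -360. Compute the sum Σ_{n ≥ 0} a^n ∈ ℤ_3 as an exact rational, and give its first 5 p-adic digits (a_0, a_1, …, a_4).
Σ a^n = 1/(1 − a) = 1/361;  first 5 digits = (1, 0, 2, 1, 2)

v_3(a) = 2 ≥ 1, so the series converges in ℤ_3 to 1/(1 − a) = 1/(1 − (-360)) = 1/361. Expand this rational in ℤ_3: compute digits iteratively via d_i = x_i mod 3, x_{i+1} = (x_i − d_i)/3. The first 5 digits are (1, 0, 2, 1, 2).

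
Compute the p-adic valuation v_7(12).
v_7(12) = 0

v_7(n) is the largest exponent k such that 7^k divides n. Factor out: 12 = 7^0 · 12. (Sign doesn't affect v_p.) So v_7(12) = 0.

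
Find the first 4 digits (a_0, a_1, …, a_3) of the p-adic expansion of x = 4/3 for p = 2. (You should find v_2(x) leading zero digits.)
(a_0, …, a_3) = (0, 0, 1, 1)

v_2(4/3) = 2, so a_0 = ... = a_1 = 0. Factor out: x = 2^2 · u with u = 1/3 a unit in ℤ_2. Expand u iteratively via a_{v+i} = u_i mod 2, u_{i+1} = (u_i − a_{v+i})/2:
  u_0 = 1/3;  a_2 = 1;  u_1 = (u_0 − 1)/2 = -1/3
  u_1 = -1/3;  a_3 = 1;  u_2 = (u_1 − 1)/2 = -2/3
Digits: (0, 0, 1, 1).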